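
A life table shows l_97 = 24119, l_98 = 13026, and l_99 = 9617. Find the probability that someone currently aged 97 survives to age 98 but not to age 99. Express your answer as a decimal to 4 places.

0.1413

We want 1|1q97 = (l_98 − l_99)/l_97.
This is the probability of reaching 98 but not 99, conditional on being alive at 97: (l_98 − l_99) / l_97.
= (13026 − 9617) / 24119 = 3409 / 24119 = 0.141341.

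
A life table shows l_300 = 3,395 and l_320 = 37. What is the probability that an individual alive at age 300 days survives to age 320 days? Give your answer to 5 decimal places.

The conditional survival probability is l_320/l_300 = 37/3,395 = 0.010898.

0.01090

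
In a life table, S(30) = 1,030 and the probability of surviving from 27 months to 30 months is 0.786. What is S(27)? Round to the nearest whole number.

S(27) = S(30) / p = 1,030 / 0.786 = 1310.

1310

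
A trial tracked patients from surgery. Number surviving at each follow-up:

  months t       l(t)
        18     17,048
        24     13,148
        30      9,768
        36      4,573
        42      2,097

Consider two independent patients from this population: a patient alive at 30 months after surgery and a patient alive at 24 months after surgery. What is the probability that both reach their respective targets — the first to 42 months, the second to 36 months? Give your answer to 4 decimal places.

p₁ = l(42)/l(30) = 2,097/9,768 = 0.214681; p₂ = l(36)/l(24) = 4,573/13,148 = 0.347810.
P(both) = p₁ × p₂ = 0.214681 × 0.347810 = 0.074668.

0.0747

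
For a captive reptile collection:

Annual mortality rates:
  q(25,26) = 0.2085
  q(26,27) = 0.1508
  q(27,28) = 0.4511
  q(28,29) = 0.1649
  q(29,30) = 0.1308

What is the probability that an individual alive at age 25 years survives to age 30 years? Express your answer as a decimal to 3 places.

0.268

Chaining the interval survival probabilities: (1 − 0.2085) × (1 − 0.1508) × (1 − 0.4511) × (1 − 0.1649) × (1 − 0.1308).
= 0.7915 × 0.8492 × 0.5489 × 0.8351 × 0.8692 = 0.267801.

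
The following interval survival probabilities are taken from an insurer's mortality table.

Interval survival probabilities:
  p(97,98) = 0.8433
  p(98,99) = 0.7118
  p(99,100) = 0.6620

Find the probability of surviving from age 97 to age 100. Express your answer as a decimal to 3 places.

Survival from 97 to 100 is the product of surviving each interval: 0.8433 × 0.7118 × 0.6620.
= 0.397373.

0.397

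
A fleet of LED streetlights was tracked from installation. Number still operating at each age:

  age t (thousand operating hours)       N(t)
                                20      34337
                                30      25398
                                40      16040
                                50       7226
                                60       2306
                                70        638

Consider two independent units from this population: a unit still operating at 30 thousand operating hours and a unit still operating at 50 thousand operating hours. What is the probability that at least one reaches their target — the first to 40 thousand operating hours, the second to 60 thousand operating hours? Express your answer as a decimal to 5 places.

0.74913

p₁ = N(40)/N(30) = 16040/25398 = 0.631546; p₂ = N(60)/N(50) = 2306/7226 = 0.319125.
P(at least one) = 1 − (1−p₁)(1−p₂) = 1 − 0.368454 × 0.680875 = 0.749129.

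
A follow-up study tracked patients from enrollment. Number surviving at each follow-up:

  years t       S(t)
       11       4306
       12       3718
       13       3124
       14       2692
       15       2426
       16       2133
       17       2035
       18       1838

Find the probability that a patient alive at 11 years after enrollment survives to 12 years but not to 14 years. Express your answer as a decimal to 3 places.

0.238

This is the probability of reaching 12 but not 14, conditional on being alive at 11: (S(12) − S(14)) / S(11).
= (3718 − 2692) / 4306 = 1026 / 4306 = 0.238272.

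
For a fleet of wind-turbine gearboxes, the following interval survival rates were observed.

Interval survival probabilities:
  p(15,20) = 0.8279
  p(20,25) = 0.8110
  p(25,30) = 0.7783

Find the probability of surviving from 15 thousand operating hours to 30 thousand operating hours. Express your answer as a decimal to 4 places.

0.5226

The overall survival probability is 0.8279 × 0.8110 × 0.7783.
= 0.522572.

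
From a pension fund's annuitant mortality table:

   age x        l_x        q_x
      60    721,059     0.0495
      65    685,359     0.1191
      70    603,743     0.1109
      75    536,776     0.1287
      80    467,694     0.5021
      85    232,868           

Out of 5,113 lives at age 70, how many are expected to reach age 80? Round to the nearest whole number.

The relevant probability is 467,694/603,743 = 0.774657.
Expected number = 5,113 × 0.774657 = 3961.

3961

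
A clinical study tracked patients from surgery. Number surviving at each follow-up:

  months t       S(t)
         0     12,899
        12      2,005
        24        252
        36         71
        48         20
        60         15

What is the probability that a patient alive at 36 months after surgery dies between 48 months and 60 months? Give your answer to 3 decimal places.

This is the probability of reaching 48 but not 60, conditional on being alive at 36: (S(48) − S(60)) / S(36).
= (20 − 15) / 71 = 5 / 71 = 0.070423.

0.070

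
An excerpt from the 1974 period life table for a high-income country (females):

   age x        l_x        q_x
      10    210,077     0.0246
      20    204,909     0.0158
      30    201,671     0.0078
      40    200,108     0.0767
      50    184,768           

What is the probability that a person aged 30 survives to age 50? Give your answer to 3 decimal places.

We want 20p30 = l_50/l_30.
The conditional survival probability is l_50/l_30 = 184,768/201,671 = 0.916185.

0.916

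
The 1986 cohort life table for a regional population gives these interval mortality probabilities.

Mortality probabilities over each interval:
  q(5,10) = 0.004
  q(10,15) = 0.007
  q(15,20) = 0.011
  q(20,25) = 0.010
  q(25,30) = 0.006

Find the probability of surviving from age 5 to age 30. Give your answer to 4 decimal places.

Survival from 5 to 30 is the product of surviving each interval: (1 − 0.004) × (1 − 0.007) × (1 − 0.011) × (1 − 0.010) × (1 − 0.006).
= 0.996 × 0.993 × 0.989 × 0.990 × 0.994 = 0.962557.

0.9626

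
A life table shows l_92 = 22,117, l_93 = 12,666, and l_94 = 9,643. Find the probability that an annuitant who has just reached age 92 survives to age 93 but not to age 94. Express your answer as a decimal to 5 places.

0.13668

This is the probability of reaching 93 but not 94, conditional on being alive at 92: (l_93 − l_94) / l_92.
= (12,666 − 9,643) / 22,117 = 3,023 / 22,117 = 0.136682.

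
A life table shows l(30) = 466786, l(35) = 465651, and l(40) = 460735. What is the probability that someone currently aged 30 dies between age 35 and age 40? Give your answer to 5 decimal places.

This is the probability of reaching 35 but not 40, conditional on being alive at 30: (l(35) − l(40)) / l(30).
= (465651 − 460735) / 466786 = 4916 / 466786 = 0.010532.

0.01053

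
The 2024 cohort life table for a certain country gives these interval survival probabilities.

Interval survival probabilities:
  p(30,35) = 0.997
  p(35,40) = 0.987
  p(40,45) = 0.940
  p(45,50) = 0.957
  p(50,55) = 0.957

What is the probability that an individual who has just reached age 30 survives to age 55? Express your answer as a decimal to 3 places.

Survival from 30 to 55 is the product of surviving each interval: 0.997 × 0.987 × 0.940 × 0.957 × 0.957.
= 0.847157.

0.847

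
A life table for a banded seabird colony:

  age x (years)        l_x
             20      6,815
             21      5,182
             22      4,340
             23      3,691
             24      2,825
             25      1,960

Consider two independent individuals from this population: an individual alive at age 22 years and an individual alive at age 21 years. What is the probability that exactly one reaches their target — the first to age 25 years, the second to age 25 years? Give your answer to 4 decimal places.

0.4882

p₁ = l_25/l_22 = 1,960/4,340 = 0.451613; p₂ = l_25/l_21 = 1,960/5,182 = 0.378232.
P(exactly one) = p₁(1−p₂) + (1−p₁)p₂ = 0.280799 + 0.207418 = 0.488216.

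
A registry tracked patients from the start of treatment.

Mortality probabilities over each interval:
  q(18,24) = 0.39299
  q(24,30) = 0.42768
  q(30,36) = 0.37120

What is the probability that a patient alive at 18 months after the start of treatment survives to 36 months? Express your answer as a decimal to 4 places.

The overall survival probability is (1 − 0.39299) × (1 − 0.42768) × (1 − 0.37120).
= 0.60701 × 0.57232 × 0.62880 = 0.218448.

0.2184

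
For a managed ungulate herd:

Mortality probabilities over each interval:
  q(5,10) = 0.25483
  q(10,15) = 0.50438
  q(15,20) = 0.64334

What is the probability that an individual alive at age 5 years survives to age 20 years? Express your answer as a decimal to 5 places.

Chaining the interval survival probabilities: (1 − 0.25483) × (1 − 0.50438) × (1 − 0.64334).
= 0.74517 × 0.49562 × 0.35666 = 0.131722.

0.13172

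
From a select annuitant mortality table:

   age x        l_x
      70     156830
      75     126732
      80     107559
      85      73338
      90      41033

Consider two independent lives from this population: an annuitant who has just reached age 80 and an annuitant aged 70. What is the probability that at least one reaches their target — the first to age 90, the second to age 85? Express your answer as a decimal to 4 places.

p₁ = l_90/l_80 = 41033/107559 = 0.381493; p₂ = l_85/l_70 = 73338/156830 = 0.467627.
P(at least one) = 1 − (1−p₁)(1−p₂) = 1 − 0.618507 × 0.532373 = 0.670724.

0.6707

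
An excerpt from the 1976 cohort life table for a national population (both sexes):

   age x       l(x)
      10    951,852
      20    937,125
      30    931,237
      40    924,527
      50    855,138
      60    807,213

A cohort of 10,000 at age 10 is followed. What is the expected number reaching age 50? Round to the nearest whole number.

The relevant probability is 855,138/951,852 = 0.898394.
Expected number = 10,000 × 0.898394 = 8984.

8984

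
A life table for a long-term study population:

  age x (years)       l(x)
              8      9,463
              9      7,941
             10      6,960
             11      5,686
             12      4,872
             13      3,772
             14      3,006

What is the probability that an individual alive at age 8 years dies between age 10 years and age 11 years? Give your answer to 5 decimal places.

This is the probability of reaching 10 but not 11, conditional on being alive at 8: (l(10) − l(11)) / l(8).
= (6,960 − 5,686) / 9,463 = 1,274 / 9,463 = 0.134630.

0.13463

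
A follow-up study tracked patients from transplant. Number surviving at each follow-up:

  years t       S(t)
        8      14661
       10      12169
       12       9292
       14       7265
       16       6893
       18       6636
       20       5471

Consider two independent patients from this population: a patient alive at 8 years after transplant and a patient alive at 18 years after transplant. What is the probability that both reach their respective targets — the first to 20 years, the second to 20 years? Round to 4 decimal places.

0.3077

p₁ = S(20)/S(8) = 5471/14661 = 0.373167; p₂ = S(20)/S(18) = 5471/6636 = 0.824442.
P(both) = p₁ × p₂ = 0.373167 × 0.824442 = 0.307655.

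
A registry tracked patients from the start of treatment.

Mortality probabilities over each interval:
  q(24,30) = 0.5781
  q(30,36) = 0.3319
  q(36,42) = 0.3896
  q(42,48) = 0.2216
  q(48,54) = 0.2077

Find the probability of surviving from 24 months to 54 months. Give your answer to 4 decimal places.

Chaining the interval survival probabilities: (1 − 0.5781) × (1 − 0.3319) × (1 − 0.3896) × (1 − 0.2216) × (1 − 0.2077).
= 0.4219 × 0.6681 × 0.6104 × 0.7784 × 0.7923 = 0.106110.

0.1061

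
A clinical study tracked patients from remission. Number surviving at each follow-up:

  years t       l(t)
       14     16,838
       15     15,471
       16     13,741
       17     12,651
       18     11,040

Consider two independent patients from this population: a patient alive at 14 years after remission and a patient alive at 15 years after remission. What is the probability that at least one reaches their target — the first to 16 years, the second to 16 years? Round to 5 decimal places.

0.97943

p₁ = l(16)/l(14) = 13,741/16,838 = 0.816071; p₂ = l(16)/l(15) = 13,741/15,471 = 0.888178.
P(at least one) = 1 − (1−p₁)(1−p₂) = 1 − 0.183929 × 0.111822 = 0.979433.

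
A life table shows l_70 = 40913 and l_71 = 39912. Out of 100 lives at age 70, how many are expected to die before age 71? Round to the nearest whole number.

The relevant probability is 1 − 39912/40913 = 0.024467.
Expected number = 100 × 0.024467 = 2.

2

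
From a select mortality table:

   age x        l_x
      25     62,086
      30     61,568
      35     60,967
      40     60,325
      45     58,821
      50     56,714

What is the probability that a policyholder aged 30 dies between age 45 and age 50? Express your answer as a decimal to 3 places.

This is the probability of reaching 45 but not 50, conditional on being alive at 30: (l_45 − l_50) / l_30.
= (58,821 − 56,714) / 61,568 = 2,107 / 61,568 = 0.034222.

0.034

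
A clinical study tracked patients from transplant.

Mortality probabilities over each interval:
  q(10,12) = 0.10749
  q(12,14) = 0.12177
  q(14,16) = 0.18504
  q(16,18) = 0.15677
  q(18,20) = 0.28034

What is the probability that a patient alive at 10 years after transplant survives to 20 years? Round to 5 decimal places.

0.38764

Survival from 10 to 20 is the product of surviving each interval: (1 − 0.10749) × (1 − 0.12177) × (1 − 0.18504) × (1 − 0.15677) × (1 − 0.28034).
= 0.89251 × 0.87823 × 0.81496 × 0.84323 × 0.71966 = 0.387642.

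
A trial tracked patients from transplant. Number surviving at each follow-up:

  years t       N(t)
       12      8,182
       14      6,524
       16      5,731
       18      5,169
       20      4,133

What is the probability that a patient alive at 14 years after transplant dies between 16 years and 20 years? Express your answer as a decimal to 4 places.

0.2449

This is the probability of reaching 16 but not 20, conditional on being alive at 14: (N(16) − N(20)) / N(14).
= (5,731 − 4,133) / 6,524 = 1,598 / 6,524 = 0.244942.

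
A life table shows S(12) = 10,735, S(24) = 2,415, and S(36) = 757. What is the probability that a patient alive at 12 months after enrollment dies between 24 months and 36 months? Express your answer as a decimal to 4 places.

0.1544

This is the probability of reaching 24 but not 36, conditional on being alive at 12: (S(24) − S(36)) / S(12).
= (2,415 − 757) / 10,735 = 1,658 / 10,735 = 0.154448.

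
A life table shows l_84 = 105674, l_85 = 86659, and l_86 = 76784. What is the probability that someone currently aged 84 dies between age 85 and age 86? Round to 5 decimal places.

We want 1|1q84 = (l_85 − l_86)/l_84.
This is the probability of reaching 85 but not 86, conditional on being alive at 84: (l_85 − l_86) / l_84.
= (86659 − 76784) / 105674 = 9875 / 105674 = 0.093448.

0.09345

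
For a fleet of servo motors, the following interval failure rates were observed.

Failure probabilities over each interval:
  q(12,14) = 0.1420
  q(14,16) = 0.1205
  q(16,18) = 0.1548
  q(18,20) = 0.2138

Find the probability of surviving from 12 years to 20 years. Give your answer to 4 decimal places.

0.5014

P(survive 12→20) = (1 − 0.1420) × (1 − 0.1205) × (1 − 0.1548) × (1 − 0.2138).
= 0.8580 × 0.8795 × 0.8452 × 0.7862 = 0.501436.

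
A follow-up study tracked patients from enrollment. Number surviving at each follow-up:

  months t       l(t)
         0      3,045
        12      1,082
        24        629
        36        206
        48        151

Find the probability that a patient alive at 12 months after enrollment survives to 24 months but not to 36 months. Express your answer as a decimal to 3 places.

0.391

This is the probability of reaching 24 but not 36, conditional on being alive at 12: (l(24) − l(36)) / l(12).
= (629 − 206) / 1,082 = 423 / 1,082 = 0.390943.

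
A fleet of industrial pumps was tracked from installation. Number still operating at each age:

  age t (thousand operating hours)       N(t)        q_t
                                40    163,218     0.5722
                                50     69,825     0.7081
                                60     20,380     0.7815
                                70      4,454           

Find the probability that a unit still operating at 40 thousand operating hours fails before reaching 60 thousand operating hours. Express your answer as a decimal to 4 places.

0.8751

P(fail before 60 | operational at 40) = 1 − N(60)/N(40) = 1 − 20,380/163,218 = (142,838)/163,218 = 0.875136.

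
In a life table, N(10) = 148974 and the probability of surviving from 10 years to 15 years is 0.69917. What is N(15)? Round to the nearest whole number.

N(15) = N(10) × p = 148974 × 0.69917 = 104158.

104158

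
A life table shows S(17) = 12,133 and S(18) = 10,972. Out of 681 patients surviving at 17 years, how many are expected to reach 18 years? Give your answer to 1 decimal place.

615.8

The relevant probability is 10,972/12,133 = 0.904311.
Expected number = 681 × 0.904311 = 615.8.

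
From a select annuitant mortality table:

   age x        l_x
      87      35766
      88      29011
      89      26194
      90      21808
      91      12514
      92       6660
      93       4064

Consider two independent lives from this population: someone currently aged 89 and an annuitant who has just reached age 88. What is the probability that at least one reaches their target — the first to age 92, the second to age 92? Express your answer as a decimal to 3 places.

0.425

p₁ = l_92/l_89 = 6660/26194 = 0.254257; p₂ = l_92/l_88 = 6660/29011 = 0.229568.
P(at least one) = 1 − (1−p₁)(1−p₂) = 1 − 0.745743 × 0.770432 = 0.425456.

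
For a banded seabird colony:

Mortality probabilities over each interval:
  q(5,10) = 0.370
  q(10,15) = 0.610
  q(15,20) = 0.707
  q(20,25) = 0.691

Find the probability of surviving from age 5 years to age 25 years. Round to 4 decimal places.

0.0222

Chaining the interval survival probabilities: (1 − 0.370) × (1 − 0.610) × (1 − 0.707) × (1 − 0.691).
= 0.630 × 0.390 × 0.293 × 0.309 = 0.022245.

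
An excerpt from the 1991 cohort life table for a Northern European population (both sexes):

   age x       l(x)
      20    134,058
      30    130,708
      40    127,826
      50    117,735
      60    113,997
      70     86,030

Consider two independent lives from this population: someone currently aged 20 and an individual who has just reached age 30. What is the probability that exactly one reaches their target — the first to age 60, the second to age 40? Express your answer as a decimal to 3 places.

p₁ = l(60)/l(20) = 113,997/134,058 = 0.850356; p₂ = l(40)/l(30) = 127,826/130,708 = 0.977951.
P(exactly one) = p₁(1−p₂) + (1−p₁)p₂ = 0.018749 + 0.146344 = 0.165094.

0.165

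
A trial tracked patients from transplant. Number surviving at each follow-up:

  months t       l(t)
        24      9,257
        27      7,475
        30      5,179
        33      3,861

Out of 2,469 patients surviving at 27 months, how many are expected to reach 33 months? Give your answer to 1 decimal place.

The relevant probability is 3,861/7,475 = 0.516522.
Expected number = 2,469 × 0.516522 = 1275.3.

1275.3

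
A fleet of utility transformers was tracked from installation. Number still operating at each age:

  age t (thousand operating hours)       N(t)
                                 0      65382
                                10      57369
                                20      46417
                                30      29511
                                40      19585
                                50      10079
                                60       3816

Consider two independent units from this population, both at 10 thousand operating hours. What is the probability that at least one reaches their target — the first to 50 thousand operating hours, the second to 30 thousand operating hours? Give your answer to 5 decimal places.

p₁ = N(50)/N(10) = 10079/57369 = 0.175687; p₂ = N(30)/N(10) = 29511/57369 = 0.514407.
P(at least one) = 1 − (1−p₁)(1−p₂) = 1 − 0.824313 × 0.485593 = 0.599719.

0.59972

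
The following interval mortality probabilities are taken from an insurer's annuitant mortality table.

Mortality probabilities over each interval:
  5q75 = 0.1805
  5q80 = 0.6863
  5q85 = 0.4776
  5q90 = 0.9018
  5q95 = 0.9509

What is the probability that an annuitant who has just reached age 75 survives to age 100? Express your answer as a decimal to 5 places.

0.00065

The overall survival probability is (1 − 0.1805) × (1 − 0.6863) × (1 − 0.4776) × (1 − 0.9018) × (1 − 0.9509).
= 0.8195 × 0.3137 × 0.5224 × 0.0982 × 0.0491 = 0.000648.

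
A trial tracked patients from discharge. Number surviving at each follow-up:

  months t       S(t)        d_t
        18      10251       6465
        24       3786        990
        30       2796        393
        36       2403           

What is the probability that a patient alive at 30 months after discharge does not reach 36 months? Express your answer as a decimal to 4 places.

P(die before 36 | alive at 30) = 1 − S(36)/S(30) = 1 − 2403/2796 = (393)/2796 = 0.140558.

0.1406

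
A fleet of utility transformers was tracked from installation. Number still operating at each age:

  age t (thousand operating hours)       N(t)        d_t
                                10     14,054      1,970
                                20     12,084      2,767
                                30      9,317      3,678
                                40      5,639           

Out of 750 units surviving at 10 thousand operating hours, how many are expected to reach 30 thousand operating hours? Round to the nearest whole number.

497

The relevant probability is 9,317/14,054 = 0.662943.
Expected number = 750 × 0.662943 = 497.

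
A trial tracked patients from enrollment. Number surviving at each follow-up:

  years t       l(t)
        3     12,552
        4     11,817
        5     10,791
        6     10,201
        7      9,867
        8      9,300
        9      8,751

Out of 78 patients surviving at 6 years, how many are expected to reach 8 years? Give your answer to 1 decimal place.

The relevant probability is 9,300/10,201 = 0.911675.
Expected number = 78 × 0.911675 = 71.1.

71.1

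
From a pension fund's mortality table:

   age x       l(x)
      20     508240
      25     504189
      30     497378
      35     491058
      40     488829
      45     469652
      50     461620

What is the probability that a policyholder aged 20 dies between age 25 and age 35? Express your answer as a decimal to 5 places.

0.02584

This is the probability of reaching 25 but not 35, conditional on being alive at 20: (l(25) − l(35)) / l(20).
= (504189 − 491058) / 508240 = 13131 / 508240 = 0.025836.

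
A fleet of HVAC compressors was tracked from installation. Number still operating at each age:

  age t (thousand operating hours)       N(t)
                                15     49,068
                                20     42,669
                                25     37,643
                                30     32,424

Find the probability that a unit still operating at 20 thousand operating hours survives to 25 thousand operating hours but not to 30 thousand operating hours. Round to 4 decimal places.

0.1223

This is the probability of reaching 25 but not 30, conditional on being operational at 20: (N(25) − N(30)) / N(20).
= (37,643 − 32,424) / 42,669 = 5,219 / 42,669 = 0.122314.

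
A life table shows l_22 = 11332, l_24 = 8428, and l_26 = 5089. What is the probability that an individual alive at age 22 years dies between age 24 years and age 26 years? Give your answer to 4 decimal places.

This is the probability of reaching 24 but not 26, conditional on being alive at 22: (l_24 − l_26) / l_22.
= (8428 − 5089) / 11332 = 3339 / 11332 = 0.294652.

0.2947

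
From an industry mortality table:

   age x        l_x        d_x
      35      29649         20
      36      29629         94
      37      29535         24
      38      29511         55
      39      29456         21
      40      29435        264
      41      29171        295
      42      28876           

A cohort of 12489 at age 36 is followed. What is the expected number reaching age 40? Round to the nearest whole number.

The relevant probability is 29435/29629 = 0.993452.
Expected number = 12489 × 0.993452 = 12407.

12407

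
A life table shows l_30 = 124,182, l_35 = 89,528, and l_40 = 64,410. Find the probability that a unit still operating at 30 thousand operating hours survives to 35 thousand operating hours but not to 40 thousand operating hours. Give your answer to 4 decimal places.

This is the probability of reaching 35 but not 40, conditional on being operational at 30: (l_35 − l_40) / l_30.
= (89,528 − 64,410) / 124,182 = 25,118 / 124,182 = 0.202268.

0.2023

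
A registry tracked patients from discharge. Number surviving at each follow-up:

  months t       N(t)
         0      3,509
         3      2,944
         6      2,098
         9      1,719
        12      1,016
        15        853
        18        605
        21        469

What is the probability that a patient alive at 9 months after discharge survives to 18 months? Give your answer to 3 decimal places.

0.352

The conditional survival probability is N(18)/N(9) = 605/1,719 = 0.351949.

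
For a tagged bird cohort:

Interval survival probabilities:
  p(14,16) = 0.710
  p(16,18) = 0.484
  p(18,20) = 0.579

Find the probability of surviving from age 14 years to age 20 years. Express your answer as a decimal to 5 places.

0.19897

The overall survival probability is 0.710 × 0.484 × 0.579.
= 0.198968.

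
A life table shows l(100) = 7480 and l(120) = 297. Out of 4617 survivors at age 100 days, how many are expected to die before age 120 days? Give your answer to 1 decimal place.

4433.7

The relevant probability is 1 − 297/7480 = 0.960294.
Expected number = 4617 × 0.960294 = 4433.7.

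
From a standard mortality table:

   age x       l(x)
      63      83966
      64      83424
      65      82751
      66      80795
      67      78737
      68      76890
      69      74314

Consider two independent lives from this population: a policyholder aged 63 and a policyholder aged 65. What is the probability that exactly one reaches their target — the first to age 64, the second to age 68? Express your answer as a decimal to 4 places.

p₁ = l(64)/l(63) = 83424/83966 = 0.993545; p₂ = l(68)/l(65) = 76890/82751 = 0.929173.
P(exactly one) = p₁(1−p₂) + (1−p₁)p₂ = 0.070370 + 0.005998 = 0.076368.

0.0764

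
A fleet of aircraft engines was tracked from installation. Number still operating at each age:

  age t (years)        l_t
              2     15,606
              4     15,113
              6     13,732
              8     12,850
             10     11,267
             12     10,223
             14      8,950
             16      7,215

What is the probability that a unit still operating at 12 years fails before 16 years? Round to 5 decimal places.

0.29424

P(fail before 16 | operational at 12) = 1 − l_16/l_12 = 1 − 7,215/10,223 = (3,008)/10,223 = 0.294238.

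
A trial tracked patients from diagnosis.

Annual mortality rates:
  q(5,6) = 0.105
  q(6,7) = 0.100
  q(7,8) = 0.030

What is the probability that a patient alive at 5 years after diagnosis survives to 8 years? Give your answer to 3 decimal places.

0.781

Survival from 5 to 8 is the product of surviving each interval: (1 − 0.105) × (1 − 0.100) × (1 − 0.030).
= 0.895 × 0.900 × 0.970 = 0.781335.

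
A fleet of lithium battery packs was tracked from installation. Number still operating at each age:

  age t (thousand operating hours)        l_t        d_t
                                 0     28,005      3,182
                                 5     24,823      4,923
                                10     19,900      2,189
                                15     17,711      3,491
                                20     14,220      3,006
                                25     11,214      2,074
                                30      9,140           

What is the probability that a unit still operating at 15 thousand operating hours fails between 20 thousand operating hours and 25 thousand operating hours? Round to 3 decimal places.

This is the probability of reaching 20 but not 25, conditional on being operational at 15: (l_20 − l_25) / l_15.
= (14,220 − 11,214) / 17,711 = 3,006 / 17,711 = 0.169725.

0.170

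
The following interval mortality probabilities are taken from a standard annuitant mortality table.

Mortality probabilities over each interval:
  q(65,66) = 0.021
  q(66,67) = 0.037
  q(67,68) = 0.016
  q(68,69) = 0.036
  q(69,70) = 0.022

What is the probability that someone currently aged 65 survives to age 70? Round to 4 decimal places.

The overall survival probability is (1 − 0.021) × (1 − 0.037) × (1 − 0.016) × (1 − 0.036) × (1 − 0.022).
= 0.979 × 0.963 × 0.984 × 0.964 × 0.978 = 0.874621.

0.8746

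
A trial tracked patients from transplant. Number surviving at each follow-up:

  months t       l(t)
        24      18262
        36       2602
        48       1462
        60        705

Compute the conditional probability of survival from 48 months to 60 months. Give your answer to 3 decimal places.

0.482

The conditional survival probability is l(60)/l(48) = 705/1462 = 0.482216.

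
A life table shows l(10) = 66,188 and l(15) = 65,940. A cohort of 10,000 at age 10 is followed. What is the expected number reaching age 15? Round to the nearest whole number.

9963

The relevant probability is 65,940/66,188 = 0.996253.
Expected number = 10,000 × 0.996253 = 9963.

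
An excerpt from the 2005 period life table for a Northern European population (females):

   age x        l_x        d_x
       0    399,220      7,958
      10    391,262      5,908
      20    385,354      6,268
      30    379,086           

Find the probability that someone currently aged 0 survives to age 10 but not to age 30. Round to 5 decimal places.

This is the probability of reaching 10 but not 30, conditional on being alive at 0: (l_10 − l_30) / l_0.
= (391,262 − 379,086) / 399,220 = 12,176 / 399,220 = 0.030499.

0.03050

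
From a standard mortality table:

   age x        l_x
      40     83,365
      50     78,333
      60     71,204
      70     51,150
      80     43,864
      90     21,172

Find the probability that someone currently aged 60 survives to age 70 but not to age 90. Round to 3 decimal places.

0.421

We want 10|20q60 = (l_70 − l_90)/l_60.
This is the probability of reaching 70 but not 90, conditional on being alive at 60: (l_70 − l_90) / l_60.
= (51,150 − 21,172) / 71,204 = 29,978 / 71,204 = 0.421016.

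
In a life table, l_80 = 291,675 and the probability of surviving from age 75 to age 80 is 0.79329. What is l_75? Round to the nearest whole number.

367678

l_75 = l_80 / p = 291,675 / 0.79329 = 367678.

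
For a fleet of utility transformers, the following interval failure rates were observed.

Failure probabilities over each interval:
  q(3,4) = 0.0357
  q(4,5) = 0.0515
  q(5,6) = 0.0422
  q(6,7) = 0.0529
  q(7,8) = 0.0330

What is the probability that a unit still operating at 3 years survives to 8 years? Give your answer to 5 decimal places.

0.80232

The overall survival probability is (1 − 0.0357) × (1 − 0.0515) × (1 − 0.0422) × (1 − 0.0529) × (1 − 0.0330).
= 0.9643 × 0.9485 × 0.9578 × 0.9471 × 0.9670 = 0.802318.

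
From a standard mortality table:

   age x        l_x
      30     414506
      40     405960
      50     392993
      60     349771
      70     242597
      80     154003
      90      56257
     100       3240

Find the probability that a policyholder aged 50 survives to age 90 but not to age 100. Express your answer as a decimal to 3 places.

0.135

We want 40|10q50 = (l_90 − l_100)/l_50.
This is the probability of reaching 90 but not 100, conditional on being alive at 50: (l_90 − l_100) / l_50.
= (56257 − 3240) / 392993 = 53017 / 392993 = 0.134906.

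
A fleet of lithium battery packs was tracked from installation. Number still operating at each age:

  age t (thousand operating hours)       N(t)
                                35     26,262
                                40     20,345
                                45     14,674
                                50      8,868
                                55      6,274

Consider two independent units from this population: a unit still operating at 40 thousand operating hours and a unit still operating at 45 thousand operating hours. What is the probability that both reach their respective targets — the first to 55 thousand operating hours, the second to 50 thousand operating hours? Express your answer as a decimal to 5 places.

0.18636

p₁ = N(55)/N(40) = 6,274/20,345 = 0.308380; p₂ = N(50)/N(45) = 8,868/14,674 = 0.604334.
P(both) = p₁ × p₂ = 0.308380 × 0.604334 = 0.186365.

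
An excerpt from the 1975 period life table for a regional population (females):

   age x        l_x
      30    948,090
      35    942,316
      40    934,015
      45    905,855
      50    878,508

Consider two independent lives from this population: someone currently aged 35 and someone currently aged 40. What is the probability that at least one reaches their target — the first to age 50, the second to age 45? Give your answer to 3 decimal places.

0.998

p₁ = l_50/l_35 = 878,508/942,316 = 0.932286; p₂ = l_45/l_40 = 905,855/934,015 = 0.969851.
P(at least one) = 1 − (1−p₁)(1−p₂) = 1 − 0.067714 × 0.030149 = 0.997958.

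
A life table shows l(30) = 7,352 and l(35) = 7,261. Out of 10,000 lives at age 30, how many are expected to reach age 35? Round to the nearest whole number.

The relevant probability is 7,261/7,352 = 0.987622.
Expected number = 10,000 × 0.987622 = 9876.

9876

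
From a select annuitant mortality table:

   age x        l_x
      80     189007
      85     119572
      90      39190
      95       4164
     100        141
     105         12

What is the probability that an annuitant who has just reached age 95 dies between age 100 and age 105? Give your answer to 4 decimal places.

0.0310

We want 5|5q95 = (l_100 − l_105)/l_95.
This is the probability of reaching 100 but not 105, conditional on being alive at 95: (l_100 − l_105) / l_95.
= (141 − 12) / 4164 = 129 / 4164 = 0.030980.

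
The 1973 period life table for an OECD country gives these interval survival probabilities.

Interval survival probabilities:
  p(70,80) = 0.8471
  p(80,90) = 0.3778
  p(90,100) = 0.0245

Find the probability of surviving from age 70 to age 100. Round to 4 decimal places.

0.0078

Survival from 70 to 100 is the product of surviving each interval: 0.8471 × 0.3778 × 0.0245.
= 0.007841.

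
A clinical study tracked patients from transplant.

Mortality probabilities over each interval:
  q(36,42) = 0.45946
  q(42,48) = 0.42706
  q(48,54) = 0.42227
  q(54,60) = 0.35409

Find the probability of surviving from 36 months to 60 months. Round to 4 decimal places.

Chaining the interval survival probabilities: (1 − 0.45946) × (1 − 0.42706) × (1 − 0.42227) × (1 − 0.35409).
= 0.54054 × 0.57294 × 0.57773 × 0.64591 = 0.115567.

0.1156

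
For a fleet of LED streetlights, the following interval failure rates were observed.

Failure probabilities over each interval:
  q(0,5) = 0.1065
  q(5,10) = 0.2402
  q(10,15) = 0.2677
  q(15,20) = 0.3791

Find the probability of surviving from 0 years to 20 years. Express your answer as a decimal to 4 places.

0.3087

P(survive 0→20) = (1 − 0.1065) × (1 − 0.2402) × (1 − 0.2677) × (1 − 0.3791).
= 0.8935 × 0.7598 × 0.7323 × 0.6209 = 0.308677.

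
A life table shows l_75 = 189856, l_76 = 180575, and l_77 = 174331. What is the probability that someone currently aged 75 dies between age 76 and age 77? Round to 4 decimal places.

0.0329

We want 1|1q75 = (l_76 − l_77)/l_75.
This is the probability of reaching 76 but not 77, conditional on being alive at 75: (l_76 − l_77) / l_75.
= (180575 − 174331) / 189856 = 6244 / 189856 = 0.032888.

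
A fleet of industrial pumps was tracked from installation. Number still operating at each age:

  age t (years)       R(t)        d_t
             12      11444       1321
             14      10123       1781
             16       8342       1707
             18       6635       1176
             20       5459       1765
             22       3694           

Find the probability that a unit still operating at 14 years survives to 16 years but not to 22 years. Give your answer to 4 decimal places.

0.4592

This is the probability of reaching 16 but not 22, conditional on being operational at 14: (R(16) − R(22)) / R(14).
= (8342 − 3694) / 10123 = 4648 / 10123 = 0.459152.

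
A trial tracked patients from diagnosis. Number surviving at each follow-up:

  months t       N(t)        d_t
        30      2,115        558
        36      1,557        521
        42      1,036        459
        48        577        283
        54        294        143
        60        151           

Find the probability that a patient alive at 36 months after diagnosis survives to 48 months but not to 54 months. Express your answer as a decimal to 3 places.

This is the probability of reaching 48 but not 54, conditional on being alive at 36: (N(48) − N(54)) / N(36).
= (577 − 294) / 1,557 = 283 / 1,557 = 0.181760.

0.182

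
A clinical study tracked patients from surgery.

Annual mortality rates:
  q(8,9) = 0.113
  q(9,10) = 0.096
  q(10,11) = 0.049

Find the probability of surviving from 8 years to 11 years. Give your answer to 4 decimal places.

0.7626

The overall survival probability is (1 − 0.113) × (1 − 0.096) × (1 − 0.049).
= 0.887 × 0.904 × 0.951 = 0.762557.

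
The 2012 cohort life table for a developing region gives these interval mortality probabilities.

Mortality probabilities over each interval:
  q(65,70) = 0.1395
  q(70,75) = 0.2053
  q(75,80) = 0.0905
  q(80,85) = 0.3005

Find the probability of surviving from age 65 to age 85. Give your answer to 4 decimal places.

0.4351

Survival from 65 to 85 is the product of surviving each interval: (1 − 0.1395) × (1 − 0.2053) × (1 − 0.0905) × (1 − 0.3005).
= 0.8605 × 0.7947 × 0.9095 × 0.6995 = 0.435055.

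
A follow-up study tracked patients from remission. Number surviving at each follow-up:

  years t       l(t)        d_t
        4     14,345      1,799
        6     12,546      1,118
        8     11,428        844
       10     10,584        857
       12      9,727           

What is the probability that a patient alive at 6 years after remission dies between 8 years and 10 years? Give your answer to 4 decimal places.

0.0673

This is the probability of reaching 8 but not 10, conditional on being alive at 6: (l(8) − l(10)) / l(6).
= (11,428 − 10,584) / 12,546 = 844 / 12,546 = 0.067272.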